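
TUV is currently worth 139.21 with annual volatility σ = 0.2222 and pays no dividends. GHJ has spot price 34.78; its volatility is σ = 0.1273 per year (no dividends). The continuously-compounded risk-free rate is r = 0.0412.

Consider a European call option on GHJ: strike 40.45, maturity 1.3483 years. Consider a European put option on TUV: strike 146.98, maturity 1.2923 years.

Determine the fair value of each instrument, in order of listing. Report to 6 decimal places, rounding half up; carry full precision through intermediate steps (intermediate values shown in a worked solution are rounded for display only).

price(GHJ call K=40.45) = 0.842281
price(TUV put K=146.98) = 14.073278

[GHJ call K=40.45]
σ√T = 0.1273·√1.3483 = 0.147816
d₁ = (ln(S/K) + (r+σ²/2)T) / (σ√T) = (ln(34.78/40.45) + (0.0412+0.1273²/2)·1.3483) / 0.147816 = (-0.151024 + 0.066475) / 0.147816 = -0.571990
d₂ = d₁ − σ√T = -0.571990 − 0.147816 = -0.719806
e^{−rT} = 0.945965
N(d₁) = 0.283664,  N(d₂) = 0.235822
price = S·N(d₁) − K·e^{−rT}·N(d₂) = 9.865842 − 9.023561 = 0.842281
[TUV put K=146.98]
σ√T = 0.2222·√1.2923 = 0.252596
d₁ = (ln(S/K) + (r+σ²/2)T) / (σ√T) = (ln(139.21/146.98) + (0.0412+0.2222²/2)·1.2923) / 0.252596 = (-0.054313 + 0.085145) / 0.252596 = 0.122061
d₂ = d₁ − σ√T = 0.122061 − 0.252596 = -0.130535
e^{−rT} = 0.948150
N(−d₁) = 0.451425,  N(−d₂) = 0.551928
price = K·e^{−rT}·N(−d₂) − S·N(−d₁) = 76.916198 − 62.842920 = 14.073278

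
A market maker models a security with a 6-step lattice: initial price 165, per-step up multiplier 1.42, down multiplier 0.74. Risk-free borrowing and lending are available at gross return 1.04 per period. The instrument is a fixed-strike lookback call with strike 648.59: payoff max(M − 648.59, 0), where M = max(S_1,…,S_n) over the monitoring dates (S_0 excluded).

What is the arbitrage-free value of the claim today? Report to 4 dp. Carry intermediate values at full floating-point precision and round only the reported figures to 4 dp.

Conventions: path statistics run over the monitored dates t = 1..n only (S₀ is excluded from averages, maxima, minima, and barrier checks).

price = 8.6359

With p* = (R−d)/(u−d) = 0.4412, sum probability × payoff across the paths and divide by R^6.
Enumerate all 2^6 = 64 price paths (U = up ×1.42, D = down ×0.74); each path with k up-moves has probability p*^k·(1−p*)^(6−k).
DDDDDD: M=122.1000, payoff=0.0000, prob=0.030454
UDDDDD: M=234.3000, payoff=0.0000, prob=0.024043
DUDDDD: M=173.3820, payoff=0.0000, prob=0.024043
UUDDDD: M=332.7060, payoff=0.0000, prob=0.018981
DDUDDD: M=128.3027, payoff=0.0000, prob=0.024043
UDUDDD: M=246.2024, payoff=0.0000, prob=0.018981
DUUDDD: M=246.2024, payoff=0.0000, prob=0.018981
UUUDDD: M=472.4425, payoff=0.0000, prob=0.014985
DDDUDD: M=122.1000, payoff=0.0000, prob=0.024043
UDDUDD: M=234.3000, payoff=0.0000, prob=0.018981
DUDUDD: M=182.1898, payoff=0.0000, prob=0.018981
UUDUDD: M=349.6075, payoff=0.0000, prob=0.014985
DDUUDD: M=182.1898, payoff=0.0000, prob=0.018981
UDUUDD: M=349.6075, payoff=0.0000, prob=0.014985
DUUUDD: M=349.6075, payoff=0.0000, prob=0.014985
UUUUDD: M=670.8684, payoff=22.2784, prob=0.011830
DDDDUD: M=122.1000, payoff=0.0000, prob=0.024043
UDDDUD: M=234.3000, payoff=0.0000, prob=0.018981
DUDDUD: M=173.3820, payoff=0.0000, prob=0.018981
UUDDUD: M=332.7060, payoff=0.0000, prob=0.014985
DDUDUD: M=134.8205, payoff=0.0000, prob=0.018981
UDUDUD: M=258.7095, payoff=0.0000, prob=0.014985
DUUDUD: M=258.7095, payoff=0.0000, prob=0.014985
UUUDUD: M=496.4426, payoff=0.0000, prob=0.011830
DDDUUD: M=134.8205, payoff=0.0000, prob=0.018981
UDDUUD: M=258.7095, payoff=0.0000, prob=0.014985
DUDUUD: M=258.7095, payoff=0.0000, prob=0.014985
UUDUUD: M=496.4426, payoff=0.0000, prob=0.011830
DDUUUD: M=258.7095, payoff=0.0000, prob=0.014985
UDUUUD: M=496.4426, payoff=0.0000, prob=0.011830
DUUUUD: M=496.4426, payoff=0.0000, prob=0.011830
UUUUUD: M=952.6331, payoff=304.0431, prob=0.009340
DDDDDU: M=122.1000, payoff=0.0000, prob=0.024043
UDDDDU: M=234.3000, payoff=0.0000, prob=0.018981
DUDDDU: M=173.3820, payoff=0.0000, prob=0.018981
UUDDDU: M=332.7060, payoff=0.0000, prob=0.014985
DDUDDU: M=128.3027, payoff=0.0000, prob=0.018981
UDUDDU: M=246.2024, payoff=0.0000, prob=0.014985
DUUDDU: M=246.2024, payoff=0.0000, prob=0.014985
UUUDDU: M=472.4425, payoff=0.0000, prob=0.011830
DDDUDU: M=122.1000, payoff=0.0000, prob=0.018981
UDDUDU: M=234.3000, payoff=0.0000, prob=0.014985
DUDUDU: M=191.4450, payoff=0.0000, prob=0.014985
UUDUDU: M=367.3675, payoff=0.0000, prob=0.011830
DDUUDU: M=191.4450, payoff=0.0000, prob=0.014985
UDUUDU: M=367.3675, payoff=0.0000, prob=0.011830
DUUUDU: M=367.3675, payoff=0.0000, prob=0.011830
UUUUDU: M=704.9485, payoff=56.3585, prob=0.009340
DDDDUU: M=122.1000, payoff=0.0000, prob=0.018981
UDDDUU: M=234.3000, payoff=0.0000, prob=0.014985
DUDDUU: M=191.4450, payoff=0.0000, prob=0.014985
UUDDUU: M=367.3675, payoff=0.0000, prob=0.011830
DDUDUU: M=191.4450, payoff=0.0000, prob=0.014985
UDUDUU: M=367.3675, payoff=0.0000, prob=0.011830
DUUDUU: M=367.3675, payoff=0.0000, prob=0.011830
UUUDUU: M=704.9485, payoff=56.3585, prob=0.009340
DDDUUU: M=191.4450, payoff=0.0000, prob=0.014985
UDDUUU: M=367.3675, payoff=0.0000, prob=0.011830
DUDUUU: M=367.3675, payoff=0.0000, prob=0.011830
UUDUUU: M=704.9485, payoff=56.3585, prob=0.009340
DDUUUU: M=367.3675, payoff=0.0000, prob=0.011830
UDUUUU: M=704.9485, payoff=56.3585, prob=0.009340
DUUUUU: M=704.9485, payoff=56.3585, prob=0.009340
UUUUUU: M=1352.7390, payoff=704.1490, prob=0.007374
Price = Σ prob·payoff / R^6 = 10.927181 / 1.265319 = 8.6359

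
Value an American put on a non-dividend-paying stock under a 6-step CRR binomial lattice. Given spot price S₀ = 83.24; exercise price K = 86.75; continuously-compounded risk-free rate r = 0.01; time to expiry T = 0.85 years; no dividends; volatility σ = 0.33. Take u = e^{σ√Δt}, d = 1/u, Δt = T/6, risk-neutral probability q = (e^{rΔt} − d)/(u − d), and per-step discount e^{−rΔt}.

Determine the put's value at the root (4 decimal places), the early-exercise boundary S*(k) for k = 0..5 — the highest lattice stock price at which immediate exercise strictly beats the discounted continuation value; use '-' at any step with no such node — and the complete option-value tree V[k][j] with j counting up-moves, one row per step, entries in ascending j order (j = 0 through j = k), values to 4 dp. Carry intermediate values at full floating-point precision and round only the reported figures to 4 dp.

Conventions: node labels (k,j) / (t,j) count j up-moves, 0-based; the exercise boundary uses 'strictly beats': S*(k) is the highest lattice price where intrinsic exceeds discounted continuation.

price = 11.8383
boundary = - - - 57.3461 64.9302 73.5173
tree:
11.8383
16.6496 6.5491
22.6059 10.1075 2.6307
29.4039 15.1502 4.5571 0.5067
36.1021 21.8198 7.8143 0.9659 0.0000
42.0179 29.4039 13.2327 1.8413 0.0000 0.0000
47.2428 36.1021 21.8198 3.5100 0.0000 0.0000 0.0000

Δt=0.14167  u=1.13225  d=0.88320  q=0.47468  discount=0.99858
step 6 (expiry): payoffs max(K−S,0) = 47.2428 36.1021 21.8198 3.5100 0.0000 0.0000 0.0000
step 5: (k=5,j=0): S=44.7321, K−S=42.0179, hold=41.8951 ⇒ V=42.0179 exercise | (k=5,j=1): S=57.3461, K−S=29.4039, hold=29.2811 ⇒ V=29.4039 exercise | (k=5,j=2): S=73.5173, K−S=13.2327, hold=13.1099 ⇒ V=13.2327 exercise | (k=5,j=3): S=94.2486, K−S=0.0000, hold=1.8413 ⇒ V=1.8413 continue | (k=5,j=4): S=120.8259, K−S=0.0000, hold=0.0000 ⇒ V=0.0000 continue | (k=5,j=5): S=154.8978, K−S=0.0000, hold=0.0000 ⇒ V=0.0000 continue  boundary S*=73.5173
step 4: (k=4,j=0): S=50.6479, K−S=36.1021, hold=35.9793 ⇒ V=36.1021 exercise | (k=4,j=1): S=64.9302, K−S=21.8198, hold=21.6970 ⇒ V=21.8198 exercise | (k=4,j=2): S=83.2400, K−S=3.5100, hold=7.8143 ⇒ V=7.8143 continue | (k=4,j=3): S=106.7130, K−S=0.0000, hold=0.9659 ⇒ V=0.9659 continue | (k=4,j=4): S=136.8052, K−S=0.0000, hold=0.0000 ⇒ V=0.0000 continue  boundary S*=64.9302
step 3: (k=3,j=0): S=57.3461, K−S=29.4039, hold=29.2811 ⇒ V=29.4039 exercise | (k=3,j=1): S=73.5173, K−S=13.2327, hold=15.1502 ⇒ V=15.1502 continue | (k=3,j=2): S=94.2486, K−S=0.0000, hold=4.5571 ⇒ V=4.5571 continue | (k=3,j=3): S=120.8259, K−S=0.0000, hold=0.5067 ⇒ V=0.5067 continue  boundary S*=57.3461
step 2: (k=2,j=0): S=64.9302, K−S=21.8198, hold=22.6059 ⇒ V=22.6059 continue | (k=2,j=1): S=83.2400, K−S=3.5100, hold=10.1075 ⇒ V=10.1075 continue | (k=2,j=2): S=106.7130, K−S=0.0000, hold=2.6307 ⇒ V=2.6307 continue  boundary S*=-
step 1: (k=1,j=0): S=73.5173, K−S=13.2327, hold=16.6496 ⇒ V=16.6496 continue | (k=1,j=1): S=94.2486, K−S=0.0000, hold=6.5491 ⇒ V=6.5491 continue  boundary S*=-
step 0: (k=0,j=0): S=83.2400, K−S=3.5100, hold=11.8383 ⇒ V=11.8383 continue  boundary S*=-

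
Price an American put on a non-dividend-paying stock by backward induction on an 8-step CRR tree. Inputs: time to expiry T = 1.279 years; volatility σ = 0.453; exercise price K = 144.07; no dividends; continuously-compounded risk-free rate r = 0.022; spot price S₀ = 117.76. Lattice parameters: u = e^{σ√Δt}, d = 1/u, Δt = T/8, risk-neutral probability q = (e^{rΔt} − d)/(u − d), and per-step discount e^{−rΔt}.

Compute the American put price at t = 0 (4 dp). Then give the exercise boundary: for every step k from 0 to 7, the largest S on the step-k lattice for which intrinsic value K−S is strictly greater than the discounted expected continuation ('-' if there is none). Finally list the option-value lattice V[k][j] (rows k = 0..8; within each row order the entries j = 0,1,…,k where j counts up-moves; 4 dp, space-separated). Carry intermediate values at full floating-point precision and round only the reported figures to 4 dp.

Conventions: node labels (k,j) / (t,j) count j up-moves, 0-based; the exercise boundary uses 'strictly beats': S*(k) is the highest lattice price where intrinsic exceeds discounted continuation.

price = 40.0558
boundary = - - - 68.3924 57.0616 68.3924 81.9730 98.2504
tree:
40.0558
51.0834 27.6473
63.1904 37.5140 16.4828
75.6776 49.2746 24.2410 7.6642
87.0084 62.3507 34.5744 12.5127 2.1331
96.4619 75.6776 47.4606 19.9817 3.9974 0.0000
104.3493 87.0084 62.0970 30.9481 7.4914 0.0000 0.0000
110.9299 96.4619 75.6776 45.8196 14.0392 0.0000 0.0000 0.0000
116.4203 104.3493 87.0084 62.0970 26.3100 0.0000 0.0000 0.0000 0.0000

Δt=0.15987, u=1.19857, d=0.83433, q=0.46451, disc=e^(-rΔt)=0.99649
k=8 terminal: V=max(K-S,0) → 116.4203 104.3493 87.0084 62.0970 26.3100 0.0000 0.0000 0.0000 0.0000
k=7: j=0 S=33.1401 intr=110.9299 cont=110.4241 V=110.9299[EX]; j=1 S=47.6081 intr=96.4619 cont=95.9561 V=96.4619[EX]; j=2 S=68.3924 intr=75.6776 cont=75.1718 V=75.6776[EX]; j=3 S=98.2504 intr=45.8196 cont=45.3137 V=45.8196[EX]; j=4 S=141.1436 intr=2.9264 cont=14.0392 V=14.0392[hold]; j=5 S=202.7627 intr=0.0000 cont=0.0000 V=0.0000[hold]; j=6 S=291.2828 intr=0.0000 cont=0.0000 V=0.0000[hold]; j=7 S=418.4482 intr=0.0000 cont=0.0000 V=0.0000[hold]  S*(7)=98.2504
k=6: j=0 S=39.7207 intr=104.3493 cont=103.8434 V=104.3493[EX]; j=1 S=57.0616 intr=87.0084 cont=86.5025 V=87.0084[EX]; j=2 S=81.9730 intr=62.0970 cont=61.5911 V=62.0970[EX]; j=3 S=117.7600 intr=26.3100 cont=30.9481 V=30.9481[hold]; j=4 S=169.1705 intr=0.0000 cont=7.4914 V=7.4914[hold]; j=5 S=243.0253 intr=0.0000 cont=0.0000 V=0.0000[hold]; j=6 S=349.1229 intr=0.0000 cont=0.0000 V=0.0000[hold]  S*(6)=81.9730
k=5: j=0 S=47.6081 intr=96.4619 cont=95.9561 V=96.4619[EX]; j=1 S=68.3924 intr=75.6776 cont=75.1718 V=75.6776[EX]; j=2 S=98.2504 intr=45.8196 cont=47.4606 V=47.4606[hold]; j=3 S=141.1436 intr=2.9264 cont=19.9817 V=19.9817[hold]; j=4 S=202.7627 intr=0.0000 cont=3.9974 V=3.9974[hold]; j=5 S=291.2828 intr=0.0000 cont=0.0000 V=0.0000[hold]  S*(5)=68.3924
k=4: j=0 S=57.0616 intr=87.0084 cont=86.5025 V=87.0084[EX]; j=1 S=81.9730 intr=62.0970 cont=62.3507 V=62.3507[hold]; j=2 S=117.7600 intr=26.3100 cont=34.5744 V=34.5744[hold]; j=3 S=169.1705 intr=0.0000 cont=12.5127 V=12.5127[hold]; j=4 S=243.0253 intr=0.0000 cont=2.1331 V=2.1331[hold]  S*(4)=57.0616
k=3: j=0 S=68.3924 intr=75.6776 cont=75.2893 V=75.6776[EX]; j=1 S=98.2504 intr=45.8196 cont=49.2746 V=49.2746[hold]; j=2 S=141.1436 intr=2.9264 cont=24.2410 V=24.2410[hold]; j=3 S=202.7627 intr=0.0000 cont=7.6642 V=7.6642[hold]  S*(3)=68.3924
k=2: j=0 S=81.9730 intr=62.0970 cont=63.1904 V=63.1904[hold]; j=1 S=117.7600 intr=26.3100 cont=37.5140 V=37.5140[hold]; j=2 S=169.1705 intr=0.0000 cont=16.4828 V=16.4828[hold]  S*(2)=-
k=1: j=0 S=98.2504 intr=45.8196 cont=51.0834 V=51.0834[hold]; j=1 S=141.1436 intr=2.9264 cont=27.6473 V=27.6473[hold]  S*(1)=-
k=0: j=0 S=117.7600 intr=26.3100 cont=40.0558 V=40.0558[hold]  S*(0)=-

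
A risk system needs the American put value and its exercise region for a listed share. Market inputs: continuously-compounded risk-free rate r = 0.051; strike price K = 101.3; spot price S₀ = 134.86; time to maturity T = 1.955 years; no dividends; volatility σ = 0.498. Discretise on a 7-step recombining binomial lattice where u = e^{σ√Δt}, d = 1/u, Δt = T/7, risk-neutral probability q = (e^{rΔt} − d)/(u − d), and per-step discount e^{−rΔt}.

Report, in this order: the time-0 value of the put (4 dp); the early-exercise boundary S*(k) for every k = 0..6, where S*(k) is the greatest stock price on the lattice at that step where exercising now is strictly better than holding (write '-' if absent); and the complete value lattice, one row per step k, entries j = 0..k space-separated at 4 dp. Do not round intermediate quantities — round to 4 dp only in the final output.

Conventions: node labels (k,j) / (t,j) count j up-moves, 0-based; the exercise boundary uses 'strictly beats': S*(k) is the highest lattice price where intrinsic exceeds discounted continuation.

Δt=0.27929  u=1.30106  d=0.76860  q=0.46152  discount=0.98586
step 7 (expiry): payoffs max(K−S,0) = 79.9303 65.1262 40.0664 0.0000 0.0000 0.0000 0.0000 0.0000
step 6: (k=6,j=0): S=27.8033, K−S=73.4967, hold=72.0641 ⇒ V=73.4967 exercise | (k=6,j=1): S=47.0643, K−S=54.2357, hold=52.8030 ⇒ V=54.2357 exercise | (k=6,j=2): S=79.6687, K−S=21.6313, hold=21.2697 ⇒ V=21.6313 exercise | (k=6,j=3): S=134.8600, K−S=0.0000, hold=0.0000 ⇒ V=0.0000 continue | (k=6,j=4): S=228.2858, K−S=0.0000, hold=0.0000 ⇒ V=0.0000 continue | (k=6,j=5): S=386.4333, K−S=0.0000, hold=0.0000 ⇒ V=0.0000 continue | (k=6,j=6): S=654.1392, K−S=0.0000, hold=0.0000 ⇒ V=0.0000 continue  boundary S*=79.6687
step 5: (k=5,j=0): S=36.1738, K−S=65.1262, hold=63.6936 ⇒ V=65.1262 exercise | (k=5,j=1): S=61.2336, K−S=40.0664, hold=38.6338 ⇒ V=40.0664 exercise | (k=5,j=2): S=103.6538, K−S=0.0000, hold=11.4832 ⇒ V=11.4832 continue | (k=5,j=3): S=175.4612, K−S=0.0000, hold=0.0000 ⇒ V=0.0000 continue | (k=5,j=4): S=297.0138, K−S=0.0000, hold=0.0000 ⇒ V=0.0000 continue | (k=5,j=5): S=502.7735, K−S=0.0000, hold=0.0000 ⇒ V=0.0000 continue  boundary S*=61.2336
step 4: (k=4,j=0): S=47.0643, K−S=54.2357, hold=52.8030 ⇒ V=54.2357 exercise | (k=4,j=1): S=79.6687, K−S=21.6313, hold=26.4945 ⇒ V=26.4945 continue | (k=4,j=2): S=134.8600, K−S=0.0000, hold=6.0960 ⇒ V=6.0960 continue | (k=4,j=3): S=228.2858, K−S=0.0000, hold=0.0000 ⇒ V=0.0000 continue | (k=4,j=4): S=386.4333, K−S=0.0000, hold=0.0000 ⇒ V=0.0000 continue  boundary S*=47.0643
step 3: (k=3,j=0): S=61.2336, K−S=40.0664, hold=40.8465 ⇒ V=40.8465 continue | (k=3,j=1): S=103.6538, K−S=0.0000, hold=16.8385 ⇒ V=16.8385 continue | (k=3,j=2): S=175.4612, K−S=0.0000, hold=3.2361 ⇒ V=3.2361 continue | (k=3,j=3): S=297.0138, K−S=0.0000, hold=0.0000 ⇒ V=0.0000 continue  boundary S*=-
step 2: (k=2,j=0): S=79.6687, K−S=21.6313, hold=29.3453 ⇒ V=29.3453 continue | (k=2,j=1): S=134.8600, K−S=0.0000, hold=10.4113 ⇒ V=10.4113 continue | (k=2,j=2): S=228.2858, K−S=0.0000, hold=1.7179 ⇒ V=1.7179 continue  boundary S*=-
step 1: (k=1,j=0): S=103.6538, K−S=0.0000, hold=20.3154 ⇒ V=20.3154 continue | (k=1,j=1): S=175.4612, K−S=0.0000, hold=6.3086 ⇒ V=6.3086 continue  boundary S*=-
step 0: (k=0,j=0): S=134.8600, K−S=0.0000, hold=13.6550 ⇒ V=13.6550 continue  boundary S*=-

price = 13.6550
boundary = - - - - 47.0643 61.2336 79.6687
tree:
13.6550
20.3154 6.3086
29.3453 10.4113 1.7179
40.8465 16.8385 3.2361 0.0000
54.2357 26.4945 6.0960 0.0000 0.0000
65.1262 40.0664 11.4832 0.0000 0.0000 0.0000
73.4967 54.2357 21.6313 0.0000 0.0000 0.0000 0.0000
79.9303 65.1262 40.0664 0.0000 0.0000 0.0000 0.0000 0.0000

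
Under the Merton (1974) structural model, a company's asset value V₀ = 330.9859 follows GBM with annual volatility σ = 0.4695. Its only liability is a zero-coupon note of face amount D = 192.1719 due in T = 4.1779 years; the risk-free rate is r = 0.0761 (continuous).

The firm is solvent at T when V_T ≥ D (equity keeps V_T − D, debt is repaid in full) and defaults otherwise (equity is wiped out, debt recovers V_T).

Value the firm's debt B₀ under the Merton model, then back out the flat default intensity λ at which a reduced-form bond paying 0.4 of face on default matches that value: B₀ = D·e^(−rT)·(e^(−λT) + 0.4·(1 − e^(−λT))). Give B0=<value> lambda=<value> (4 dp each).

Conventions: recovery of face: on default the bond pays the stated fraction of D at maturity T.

With assets at 330.9859 and a single debt payment of 192.1719 at 4.1779 years:
d₁ = [ln(V₀/D) + (r + σ²/2)T] / (σ√T)
   = [ln(330.9859/192.1719) + (0.0761 + 0.5·0.4695²)·4.1779] / (0.4695·√4.1779)
   = [0.543685 + 0.778406] / 0.959654 = 1.377675
d₂ = d₁ − σ√T = 1.377675 − 0.959654 = 0.418021
N(d₁) = 0.915848,  N(d₂) = 0.662034,  e^(−rT) = 0.727648
E₀ = V₀·N(d₁) − D·e^(−rT)·N(d₂)
   = 330.9859·0.915848 − 192.1719·0.727648·0.662034 = 210.558308
B₀ = V₀ − E₀ = 330.9859 − 210.558308 = 120.427592
e^(−λT) = (B₀·e^(rT)/D − 0.4)/(1 − 0.4) = (120.4276·1.374291/192.1719 − 0.4)/0.6 = 0.76870278
λ = −ln(0.76870278)/4.1779 = 0.062962

B0=120.4276 lambda=0.0630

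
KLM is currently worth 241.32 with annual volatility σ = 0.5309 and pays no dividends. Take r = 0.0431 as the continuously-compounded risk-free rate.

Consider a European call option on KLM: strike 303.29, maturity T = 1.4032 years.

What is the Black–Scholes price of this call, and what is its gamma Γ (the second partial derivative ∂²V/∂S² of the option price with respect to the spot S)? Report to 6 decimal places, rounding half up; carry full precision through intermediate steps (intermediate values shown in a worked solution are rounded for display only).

price = 45.153822
Γ = 0.002626

σ√T = 0.5309·√1.4032 = 0.628887
d₁ = (ln(S/K) + (r+σ²/2)T) / (σ√T) = (ln(241.32/303.29) + (0.0431+0.5309²/2)·1.4032) / 0.628887 = (-0.228566 + 0.258227) / 0.628887 = 0.047165
d₂ = d₁ − σ√T = 0.047165 − 0.628887 = -0.581722
e^{−rT} = 0.941315
N(d₁) = 0.518809,  N(d₂) = 0.280377
Call price V = S·N(d₁) − K·e^{−rT}·N(d₂) = 125.199054 − 80.045232 = 45.153822
φ(d₁) = (1/√(2π))·e^{−d₁²/2} = 0.398499
Γ = φ(d₁) / (S·σ·√T) = 0.002626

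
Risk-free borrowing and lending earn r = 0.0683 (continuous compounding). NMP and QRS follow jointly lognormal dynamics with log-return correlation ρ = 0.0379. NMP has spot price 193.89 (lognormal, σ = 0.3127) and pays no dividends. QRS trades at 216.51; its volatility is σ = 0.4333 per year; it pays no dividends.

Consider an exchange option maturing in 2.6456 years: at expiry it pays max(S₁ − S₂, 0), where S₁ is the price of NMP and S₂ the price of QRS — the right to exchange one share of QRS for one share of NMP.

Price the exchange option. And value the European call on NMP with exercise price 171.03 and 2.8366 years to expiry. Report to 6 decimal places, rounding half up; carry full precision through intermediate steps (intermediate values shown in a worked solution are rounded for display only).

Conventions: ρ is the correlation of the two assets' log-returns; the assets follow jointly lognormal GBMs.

exchange price = 57.017509
price(NMP call K=171.03) = 67.252516

σ_eff = √(σ₁² + σ₂² − 2ρσ₁σ₂) = √(0.3127² + 0.4333² − 2·0.0379·0.3127·0.4333) = 0.524652
d₁ = (ln(S₁/S₂) + (q₂ − q₁ + σ_eff²/2)T) / (σ_eff√T) = (ln(193.89/216.51) + (0.0 − 0.0 + 0.137630)·2.6456) / 0.853362 = 0.297374
d₂ = d₁ − σ_eff√T = 0.297374 − 0.853362 = -0.555988
N(d₁) = 0.616910,  N(d₂) = 0.289109
V = S₁·e^{−q₁T}·N(d₁) − S₂·e^{−q₂T}·N(d₂) = 119.612597 − 62.595088 = 57.017509
[vanilla: NMP call K=171.03]
σ√T = 0.3127·√2.8366 = 0.526656
d₁ = (ln(S/K) + (r+σ²/2)T) / (σ√T) = (ln(193.89/171.03) + (0.0683+0.3127²/2)·2.8366) / 0.526656 = (0.125452 + 0.332423) / 0.526656 = 0.869401
d₂ = d₁ − σ√T = 0.869401 − 0.526656 = 0.342745
e^{−rT} = 0.823872
N(d₁) = 0.807686,  N(d₂) = 0.634105
price = S·N(d₁) − K·e^{−rT}·N(d₂) = 156.602239 − 89.349723 = 67.252516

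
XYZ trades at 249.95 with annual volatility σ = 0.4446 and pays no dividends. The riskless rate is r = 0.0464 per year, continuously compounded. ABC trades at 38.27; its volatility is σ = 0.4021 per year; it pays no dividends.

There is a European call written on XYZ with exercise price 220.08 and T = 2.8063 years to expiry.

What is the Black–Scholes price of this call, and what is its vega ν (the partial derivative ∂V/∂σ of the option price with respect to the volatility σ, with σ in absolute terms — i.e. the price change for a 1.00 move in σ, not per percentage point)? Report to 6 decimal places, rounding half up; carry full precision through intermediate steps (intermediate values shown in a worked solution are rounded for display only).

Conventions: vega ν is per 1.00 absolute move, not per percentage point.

price = 96.327122
ν = 129.078090

σ√T = 0.4446·√2.8063 = 0.744795
d₁ = (ln(S/K) + (r+σ²/2)T) / (σ√T) = (ln(249.95/220.08) + (0.0464+0.4446²/2)·2.8063) / 0.744795 = (0.127270 + 0.407572) / 0.744795 = 0.718106
d₂ = d₁ − σ√T = 0.718106 − 0.744795 = -0.026688
e^{−rT} = 0.877909
N(d₁) = 0.763654,  N(d₂) = 0.489354
Call price V = S·N(d₁) − K·e^{−rT}·N(d₂) = 190.875339 − 94.548217 = 96.327122
φ(d₁) = (1/√(2π))·e^{−d₁²/2} = 0.308271
ν = S·φ(d₁)·√T = 129.078090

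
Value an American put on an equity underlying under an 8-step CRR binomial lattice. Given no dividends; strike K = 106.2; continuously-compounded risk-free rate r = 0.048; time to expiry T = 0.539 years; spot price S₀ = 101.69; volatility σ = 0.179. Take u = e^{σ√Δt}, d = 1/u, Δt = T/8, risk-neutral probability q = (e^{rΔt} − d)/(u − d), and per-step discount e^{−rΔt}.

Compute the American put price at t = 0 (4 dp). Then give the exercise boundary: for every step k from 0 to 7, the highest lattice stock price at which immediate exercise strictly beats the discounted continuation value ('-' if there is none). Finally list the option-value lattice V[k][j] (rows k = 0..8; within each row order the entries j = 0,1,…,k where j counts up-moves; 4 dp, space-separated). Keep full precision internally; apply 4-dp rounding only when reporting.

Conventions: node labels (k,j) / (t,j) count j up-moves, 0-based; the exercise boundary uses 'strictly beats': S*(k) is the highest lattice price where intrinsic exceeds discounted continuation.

Δt=0.06738, u=1.04756, d=0.95460, q=0.52323, disc=e^(-rΔt)=0.99677
k=8 terminal: V=max(K-S,0) → 36.0785 29.2501 21.7568 13.5338 4.5100 0.0000 0.0000 0.0000 0.0000
k=7: j=0 S=73.4564 intr=32.7436 cont=32.4007 V=32.7436[EX]; j=1 S=80.6095 intr=25.5905 cont=25.2476 V=25.5905[EX]; j=2 S=88.4592 intr=17.7408 cont=17.3979 V=17.7408[EX]; j=3 S=97.0733 intr=9.1267 cont=8.7838 V=9.1267[EX]; j=4 S=106.5263 intr=0.0000 cont=2.1433 V=2.1433[hold]; j=5 S=116.8997 intr=0.0000 cont=0.0000 V=0.0000[hold]; j=6 S=128.2833 intr=0.0000 cont=0.0000 V=0.0000[hold]; j=7 S=140.7755 intr=0.0000 cont=0.0000 V=0.0000[hold]  S*(7)=97.0733
k=6: j=0 S=76.9499 intr=29.2501 cont=28.9072 V=29.2501[EX]; j=1 S=84.4432 intr=21.7568 cont=21.4139 V=21.7568[EX]; j=2 S=92.6662 intr=13.5338 cont=13.1909 V=13.5338[EX]; j=3 S=101.6900 intr=4.5100 cont=5.4551 V=5.4551[hold]; j=4 S=111.5925 intr=0.0000 cont=1.0185 V=1.0185[hold]; j=5 S=122.4593 intr=0.0000 cont=0.0000 V=0.0000[hold]; j=6 S=134.3843 intr=0.0000 cont=0.0000 V=0.0000[hold]  S*(6)=92.6662
k=5: j=0 S=80.6095 intr=25.5905 cont=25.2476 V=25.5905[EX]; j=1 S=88.4592 intr=17.7408 cont=17.3979 V=17.7408[EX]; j=2 S=97.0733 intr=9.1267 cont=9.2767 V=9.2767[hold]; j=3 S=106.5263 intr=0.0000 cont=3.1236 V=3.1236[hold]; j=4 S=116.8997 intr=0.0000 cont=0.4840 V=0.4840[hold]; j=5 S=128.2833 intr=0.0000 cont=0.0000 V=0.0000[hold]  S*(5)=88.4592
k=4: j=0 S=84.4432 intr=21.7568 cont=21.4139 V=21.7568[EX]; j=1 S=92.6662 intr=13.5338 cont=13.2691 V=13.5338[EX]; j=2 S=101.6900 intr=4.5100 cont=6.0376 V=6.0376[hold]; j=3 S=111.5925 intr=0.0000 cont=1.7369 V=1.7369[hold]; j=4 S=122.4593 intr=0.0000 cont=0.2300 V=0.2300[hold]  S*(4)=92.6662
k=3: j=0 S=88.4592 intr=17.7408 cont=17.3979 V=17.7408[EX]; j=1 S=97.0733 intr=9.1267 cont=9.5805 V=9.5805[hold]; j=2 S=106.5263 intr=0.0000 cont=3.7751 V=3.7751[hold]; j=3 S=116.8997 intr=0.0000 cont=0.9454 V=0.9454[hold]  S*(3)=88.4592
k=2: j=0 S=92.6662 intr=13.5338 cont=13.4276 V=13.5338[EX]; j=1 S=101.6900 intr=4.5100 cont=6.5218 V=6.5218[hold]; j=2 S=111.5925 intr=0.0000 cont=2.2871 V=2.2871[hold]  S*(2)=92.6662
k=1: j=0 S=97.0733 intr=9.1267 cont=9.8330 V=9.8330[hold]; j=1 S=106.5263 intr=0.0000 cont=4.2922 V=4.2922[hold]  S*(1)=-
k=0: j=0 S=101.6900 intr=4.5100 cont=6.9115 V=6.9115[hold]  S*(0)=-

price = 6.9115
boundary = - - 92.6662 88.4592 92.6662 88.4592 92.6662 97.0733
tree:
6.9115
9.8330 4.2922
13.5338 6.5218 2.2871
17.7408 9.5805 3.7751 0.9454
21.7568 13.5338 6.0376 1.7369 0.2300
25.5905 17.7408 9.2767 3.1236 0.4840 0.0000
29.2501 21.7568 13.5338 5.4551 1.0185 0.0000 0.0000
32.7436 25.5905 17.7408 9.1267 2.1433 0.0000 0.0000 0.0000
36.0785 29.2501 21.7568 13.5338 4.5100 0.0000 0.0000 0.0000 0.0000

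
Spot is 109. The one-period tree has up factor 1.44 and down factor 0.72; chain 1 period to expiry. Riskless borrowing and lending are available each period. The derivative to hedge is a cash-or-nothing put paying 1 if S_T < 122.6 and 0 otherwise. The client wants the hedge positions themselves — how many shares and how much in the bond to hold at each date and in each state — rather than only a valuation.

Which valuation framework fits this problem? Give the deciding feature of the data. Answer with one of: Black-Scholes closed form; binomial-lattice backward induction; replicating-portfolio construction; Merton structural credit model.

framework: replicating-portfolio construction

Key observation: the mandate to exhibit the hedge at every date and state singles out the replicating-portfolio construction on the 1-period tree with factors 1.44 and 0.72 from 109.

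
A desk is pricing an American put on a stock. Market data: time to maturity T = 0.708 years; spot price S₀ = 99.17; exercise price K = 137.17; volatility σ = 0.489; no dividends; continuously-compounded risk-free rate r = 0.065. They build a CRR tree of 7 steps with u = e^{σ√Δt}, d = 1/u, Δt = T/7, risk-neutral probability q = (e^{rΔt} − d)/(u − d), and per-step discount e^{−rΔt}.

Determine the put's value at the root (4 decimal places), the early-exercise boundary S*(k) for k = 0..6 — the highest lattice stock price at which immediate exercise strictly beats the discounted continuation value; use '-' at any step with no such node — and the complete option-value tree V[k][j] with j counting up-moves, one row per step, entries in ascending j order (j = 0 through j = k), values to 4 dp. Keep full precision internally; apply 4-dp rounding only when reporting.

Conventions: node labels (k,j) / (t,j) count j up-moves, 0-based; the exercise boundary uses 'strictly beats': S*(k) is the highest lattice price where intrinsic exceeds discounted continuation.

price = 41.0271
boundary = - - 72.6608 84.8868 72.6608 84.8868 99.1700
tree:
41.0271
52.3380 29.4481
64.5092 39.9903 18.5358
74.9743 52.2832 27.3431 9.3364
83.9322 64.5092 38.7694 15.4530 2.8992
91.5998 74.9743 52.2832 24.7951 5.6372 0.0000
98.1632 83.9322 64.5092 38.0000 10.9613 0.0000 0.0000
103.7812 91.5998 74.9743 52.2832 21.3135 0.0000 0.0000 0.0000

Δt=0.10114  u=1.16826  d=0.85597  q=0.48232  discount=0.99345
step 7 (expiry): payoffs max(K−S,0) = 103.7812 91.5998 74.9743 52.2832 21.3135 0.0000 0.0000 0.0000
step 6: (k=6,j=0): S=39.0068, K−S=98.1632, hold=97.2643 ⇒ V=98.1632 exercise | (k=6,j=1): S=53.2378, K−S=83.9322, hold=83.0333 ⇒ V=83.9322 exercise | (k=6,j=2): S=72.6608, K−S=64.5092, hold=63.6103 ⇒ V=64.5092 exercise | (k=6,j=3): S=99.1700, K−S=38.0000, hold=37.1012 ⇒ V=38.0000 exercise | (k=6,j=4): S=135.3506, K−S=1.8194, hold=10.9613 ⇒ V=10.9613 continue | (k=6,j=5): S=184.7312, K−S=0.0000, hold=0.0000 ⇒ V=0.0000 continue | (k=6,j=6): S=252.1274, K−S=0.0000, hold=0.0000 ⇒ V=0.0000 continue  boundary S*=99.1700
step 5: (k=5,j=0): S=45.5702, K−S=91.5998, hold=90.7010 ⇒ V=91.5998 exercise | (k=5,j=1): S=62.1957, K−S=74.9743, hold=74.0755 ⇒ V=74.9743 exercise | (k=5,j=2): S=84.8868, K−S=52.2832, hold=51.3843 ⇒ V=52.2832 exercise | (k=5,j=3): S=115.8565, K−S=21.3135, hold=24.7951 ⇒ V=24.7951 continue | (k=5,j=4): S=158.1249, K−S=0.0000, hold=5.6372 ⇒ V=5.6372 continue | (k=5,j=5): S=215.8142, K−S=0.0000, hold=0.0000 ⇒ V=0.0000 continue  boundary S*=84.8868
step 4: (k=4,j=0): S=53.2378, K−S=83.9322, hold=83.0333 ⇒ V=83.9322 exercise | (k=4,j=1): S=72.6608, K−S=64.5092, hold=63.6103 ⇒ V=64.5092 exercise | (k=4,j=2): S=99.1700, K−S=38.0000, hold=38.7694 ⇒ V=38.7694 continue | (k=4,j=3): S=135.3506, K−S=1.8194, hold=15.4530 ⇒ V=15.4530 continue | (k=4,j=4): S=184.7312, K−S=0.0000, hold=2.8992 ⇒ V=2.8992 continue  boundary S*=72.6608
step 3: (k=3,j=0): S=62.1957, K−S=74.9743, hold=74.0755 ⇒ V=74.9743 exercise | (k=3,j=1): S=84.8868, K−S=52.2832, hold=51.7530 ⇒ V=52.2832 exercise | (k=3,j=2): S=115.8565, K−S=21.3135, hold=27.3431 ⇒ V=27.3431 continue | (k=3,j=3): S=158.1249, K−S=0.0000, hold=9.3364 ⇒ V=9.3364 continue  boundary S*=84.8868
step 2: (k=2,j=0): S=72.6608, K−S=64.5092, hold=63.6103 ⇒ V=64.5092 exercise | (k=2,j=1): S=99.1700, K−S=38.0000, hold=39.9903 ⇒ V=39.9903 continue | (k=2,j=2): S=135.3506, K−S=1.8194, hold=18.5358 ⇒ V=18.5358 continue  boundary S*=72.6608
step 1: (k=1,j=0): S=84.8868, K−S=52.2832, hold=52.3380 ⇒ V=52.3380 continue | (k=1,j=1): S=115.8565, K−S=21.3135, hold=29.4481 ⇒ V=29.4481 continue  boundary S*=-
step 0: (k=0,j=0): S=99.1700, K−S=38.0000, hold=41.0271 ⇒ V=41.0271 continue  boundary S*=-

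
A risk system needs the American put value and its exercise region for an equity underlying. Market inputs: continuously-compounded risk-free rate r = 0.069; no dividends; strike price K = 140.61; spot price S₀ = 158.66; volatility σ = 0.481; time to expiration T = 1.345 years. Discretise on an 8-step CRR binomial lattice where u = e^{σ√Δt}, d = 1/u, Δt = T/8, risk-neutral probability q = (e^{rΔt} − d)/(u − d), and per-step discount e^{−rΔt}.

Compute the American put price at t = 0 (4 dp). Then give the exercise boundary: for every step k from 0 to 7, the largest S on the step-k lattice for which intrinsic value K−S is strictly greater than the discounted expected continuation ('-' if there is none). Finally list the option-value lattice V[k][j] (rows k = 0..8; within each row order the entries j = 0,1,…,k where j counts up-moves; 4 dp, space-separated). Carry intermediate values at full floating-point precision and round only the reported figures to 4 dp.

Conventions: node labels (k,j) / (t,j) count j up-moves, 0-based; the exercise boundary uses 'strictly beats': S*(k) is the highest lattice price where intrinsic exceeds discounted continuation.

price = 19.8866
boundary = - - - - 72.0864 87.8025 72.0864 87.8025
tree:
19.8866
28.4794 11.0698
39.5800 17.1575 4.7503
53.1259 25.8813 8.1327 1.2050
68.5236 37.7520 13.6626 2.3455 0.0000
81.4267 52.8075 22.3750 4.5653 0.0000 0.0000
92.0201 68.5236 35.3409 8.8859 0.0000 0.0000 0.0000
100.7174 81.4267 52.8075 17.2958 0.0000 0.0000 0.0000 0.0000
107.8579 92.0201 68.5236 33.6650 0.0000 0.0000 0.0000 0.0000 0.0000

params: Δt=0.16812 u=1.21802 d=0.82101 q=0.48024 e^(-rΔt)=0.98847
t_8 payoffs: 107.8579 92.0201 68.5236 33.6650 0.0000 0.0000 0.0000 0.0000 0.0000
t_7: node(7,0) S=39.8926 payoff=100.7174 vs cont=99.0957 → 100.7174 [stop]  node(7,1) S=59.1833 payoff=81.4267 vs cont=79.8049 → 81.4267 [stop]  node(7,2) S=87.8025 payoff=52.8075 vs cont=51.1858 → 52.8075 [stop]  node(7,3) S=130.2608 payoff=10.3492 vs cont=17.2958 → 17.2958 [wait]  node(7,4) S=193.2507 payoff=0.0000 vs cont=0.0000 → 0.0000 [wait]  node(7,5) S=286.7003 payoff=0.0000 vs cont=0.0000 → 0.0000 [wait]  node(7,6) S=425.3392 payoff=0.0000 vs cont=0.0000 → 0.0000 [wait]  node(7,7) S=631.0191 payoff=0.0000 vs cont=0.0000 → 0.0000 [wait]  ⇒ S*(7)=87.8025
t_6: node(6,0) S=48.5899 payoff=92.0201 vs cont=90.3984 → 92.0201 [stop]  node(6,1) S=72.0864 payoff=68.5236 vs cont=66.9019 → 68.5236 [stop]  node(6,2) S=106.9450 payoff=33.6650 vs cont=35.3409 → 35.3409 [wait]  node(6,3) S=158.6600 payoff=0.0000 vs cont=8.8859 → 8.8859 [wait]  node(6,4) S=235.3827 payoff=0.0000 vs cont=0.0000 → 0.0000 [wait]  node(6,5) S=349.2061 payoff=0.0000 vs cont=0.0000 → 0.0000 [wait]  node(6,6) S=518.0706 payoff=0.0000 vs cont=0.0000 → 0.0000 [wait]  ⇒ S*(6)=72.0864
t_5: node(5,0) S=59.1833 payoff=81.4267 vs cont=79.8049 → 81.4267 [stop]  node(5,1) S=87.8025 payoff=52.8075 vs cont=51.9813 → 52.8075 [stop]  node(5,2) S=130.2608 payoff=10.3492 vs cont=22.3750 → 22.3750 [wait]  node(5,3) S=193.2507 payoff=0.0000 vs cont=4.5653 → 4.5653 [wait]  node(5,4) S=286.7003 payoff=0.0000 vs cont=0.0000 → 0.0000 [wait]  node(5,5) S=425.3392 payoff=0.0000 vs cont=0.0000 → 0.0000 [wait]  ⇒ S*(5)=87.8025
t_4: node(4,0) S=72.0864 payoff=68.5236 vs cont=66.9019 → 68.5236 [stop]  node(4,1) S=106.9450 payoff=33.6650 vs cont=37.7520 → 37.7520 [wait]  node(4,2) S=158.6600 payoff=0.0000 vs cont=13.6626 → 13.6626 [wait]  node(4,3) S=235.3827 payoff=0.0000 vs cont=2.3455 → 2.3455 [wait]  node(4,4) S=349.2061 payoff=0.0000 vs cont=0.0000 → 0.0000 [wait]  ⇒ S*(4)=72.0864
t_3: node(3,0) S=87.8025 payoff=52.8075 vs cont=53.1259 → 53.1259 [wait]  node(3,1) S=130.2608 payoff=10.3492 vs cont=25.8813 → 25.8813 [wait]  node(3,2) S=193.2507 payoff=0.0000 vs cont=8.1327 → 8.1327 [wait]  node(3,3) S=286.7003 payoff=0.0000 vs cont=1.2050 → 1.2050 [wait]  ⇒ S*(3)=-
t_2: node(2,0) S=106.9450 payoff=33.6650 vs cont=39.5800 → 39.5800 [wait]  node(2,1) S=158.6600 payoff=0.0000 vs cont=17.1575 → 17.1575 [wait]  node(2,2) S=235.3827 payoff=0.0000 vs cont=4.7503 → 4.7503 [wait]  ⇒ S*(2)=-
t_1: node(1,0) S=130.2608 payoff=10.3492 vs cont=28.4794 → 28.4794 [wait]  node(1,1) S=193.2507 payoff=0.0000 vs cont=11.0698 → 11.0698 [wait]  ⇒ S*(1)=-
t_0: node(0,0) S=158.6600 payoff=0.0000 vs cont=19.8866 → 19.8866 [wait]  ⇒ S*(0)=-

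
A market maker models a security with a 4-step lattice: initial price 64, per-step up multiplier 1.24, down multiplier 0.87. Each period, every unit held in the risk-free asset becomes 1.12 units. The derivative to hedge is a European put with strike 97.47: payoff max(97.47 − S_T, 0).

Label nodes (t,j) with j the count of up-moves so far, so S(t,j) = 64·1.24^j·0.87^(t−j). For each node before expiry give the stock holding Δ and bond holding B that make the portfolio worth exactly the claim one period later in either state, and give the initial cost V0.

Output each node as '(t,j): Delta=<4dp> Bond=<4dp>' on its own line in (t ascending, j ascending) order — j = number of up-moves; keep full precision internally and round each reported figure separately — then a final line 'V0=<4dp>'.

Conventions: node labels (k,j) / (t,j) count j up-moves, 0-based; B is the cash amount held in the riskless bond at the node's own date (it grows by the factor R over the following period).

(0,0): Delta=-0.4653 Bond=37.0672
(1,0): Delta=-0.8465 Bond=62.7367
(1,1): Delta=-0.3370 Bond=31.3290
(2,0): Delta=-1.0000 Bond=77.7025
(2,1): Delta=-0.7948 Bond=66.6952
(2,2): Delta=-0.1828 Bond=19.9173
(3,0): Delta=-1.0000 Bond=87.0268
(3,1): Delta=-1.0000 Bond=87.0268
(3,2): Delta=-0.7256 Bond=68.7811
(3,3): Delta=0.0000 Bond=0.0000
V0=7.2857

Since d<R<u, set p* = (R−d)/(u−d) = 0.6757; price each node as the discounted p*-expectation of its children.
At maturity the claim pays: V(4,0)=60.8046, V(4,1)=45.2112, V(4,2)=22.9862, V(4,3)=0.0000, V(4,4)=0.0000
(3,0): S=42.1442. Δ = (V_up−V_dn)/(S_up−S_dn) = (45.2112−60.8046)/(52.2588−36.6654) = -1.0000. V = [p*·45.2112 + (1−p*)·60.8046]/1.12 = 44.8826. B = V − Δ·S = 87.0268.
(3,1): S=60.0676. Δ = (V_up−V_dn)/(S_up−S_dn) = (22.9862−45.2112)/(74.4838−52.2588) = -1.0000. V = [p*·22.9862 + (1−p*)·45.2112]/1.12 = 26.9592. B = V − Δ·S = 87.0268.
(3,2): S=85.6136. Δ = (V_up−V_dn)/(S_up−S_dn) = (0.0000−22.9862)/(106.1608−74.4838) = -0.7256. V = [p*·0.0000 + (1−p*)·22.9862]/1.12 = 6.6562. B = V − Δ·S = 68.7811.
(3,3): S=122.0239. Δ = (V_up−V_dn)/(S_up−S_dn) = (0.0000−0.0000)/(151.3097−106.1608) = 0.0000. V = [p*·0.0000 + (1−p*)·0.0000]/1.12 = 0.0000. B = V − Δ·S = 0.0000.
(2,0): S=48.4416. Δ = (V_up−V_dn)/(S_up−S_dn) = (26.9592−44.8826)/(60.0676−42.1442) = -1.0000. V = [p*·26.9592 + (1−p*)·44.8826]/1.12 = 29.2609. B = V − Δ·S = 77.7025.
(2,1): S=69.0432. Δ = (V_up−V_dn)/(S_up−S_dn) = (6.6562−26.9592)/(85.6136−60.0676) = -0.7948. V = [p*·6.6562 + (1−p*)·26.9592]/1.12 = 11.8223. B = V − Δ·S = 66.6952.
(2,2): S=98.4064. Δ = (V_up−V_dn)/(S_up−S_dn) = (0.0000−6.6562)/(122.0239−85.6136) = -0.1828. V = [p*·0.0000 + (1−p*)·6.6562]/1.12 = 1.9275. B = V − Δ·S = 19.9173.
(1,0): S=55.6800. Δ = (V_up−V_dn)/(S_up−S_dn) = (11.8223−29.2609)/(69.0432−48.4416) = -0.8465. V = [p*·11.8223 + (1−p*)·29.2609]/1.12 = 15.6054. B = V − Δ·S = 62.7367.
(1,1): S=79.3600. Δ = (V_up−V_dn)/(S_up−S_dn) = (1.9275−11.8223)/(98.4064−69.0432) = -0.3370. V = [p*·1.9275 + (1−p*)·11.8223]/1.12 = 4.5863. B = V − Δ·S = 31.3290.
(0,0): S=64.0000. Δ = (V_up−V_dn)/(S_up−S_dn) = (4.5863−15.6054)/(79.3600−55.6800) = -0.4653. V = [p*·4.5863 + (1−p*)·15.6054]/1.12 = 7.2857. B = V − Δ·S = 37.0672.
As a check, the time-0 holding Δ(0,0)·S0 + B(0,0) comes to 7.2857 — exactly V0.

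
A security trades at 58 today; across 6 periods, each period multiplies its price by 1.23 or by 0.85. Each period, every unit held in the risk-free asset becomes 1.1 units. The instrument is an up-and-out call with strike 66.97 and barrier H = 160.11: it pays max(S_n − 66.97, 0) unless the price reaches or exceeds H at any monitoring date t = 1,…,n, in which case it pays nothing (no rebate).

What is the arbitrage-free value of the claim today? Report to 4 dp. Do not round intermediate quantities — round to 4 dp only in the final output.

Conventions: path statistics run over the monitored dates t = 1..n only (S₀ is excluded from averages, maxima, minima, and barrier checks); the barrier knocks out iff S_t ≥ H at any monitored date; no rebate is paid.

Risk-neutral up-probability p* = (R−d)/(u−d) = (1.1−0.85)/(1.23−0.85) = 0.6579; the claim prices as the p*-weighted sum of path payoffs discounted by R^6.
Enumerate all 2^6 = 64 price paths (U = up ×1.23, D = down ×0.85); each path with k up-moves has probability p*^k·(1−p*)^(6−k).
DDDDDD: M=49.3000, payoff=0.0000, prob=0.001603
UDDDDD: M=71.3400, payoff=0.0000, prob=0.003083
DUDDDD: M=60.6390, payoff=0.0000, prob=0.003083
UUDDDD: M=87.7482, payoff=0.0000, prob=0.005929
DDUDDD: M=51.5431, payoff=0.0000, prob=0.003083
UDUDDD: M=74.5860, payoff=0.0000, prob=0.005929
DUUDDD: M=74.5860, payoff=0.0000, prob=0.005929
UUUDDD: M=107.9303, payoff=0.0000, prob=0.011401
DDDUDD: M=49.3000, payoff=0.0000, prob=0.003083
UDDUDD: M=71.3400, payoff=0.0000, prob=0.005929
DUDUDD: M=63.3981, payoff=0.0000, prob=0.005929
UUDUDD: M=91.7407, payoff=0.0000, prob=0.011401
DDUUDD: M=63.3981, payoff=0.0000, prob=0.005929
UDUUDD: M=91.7407, payoff=0.0000, prob=0.011401
DUUUDD: M=91.7407, payoff=0.0000, prob=0.011401
UUUUDD: M=132.7543, payoff=28.9449, prob=0.021925
DDDDUD: M=49.3000, payoff=0.0000, prob=0.003083
UDDDUD: M=71.3400, payoff=0.0000, prob=0.005929
DUDDUD: M=60.6390, payoff=0.0000, prob=0.005929
UUDDUD: M=87.7482, payoff=0.0000, prob=0.011401
DDUDUD: M=53.8884, payoff=0.0000, prob=0.005929
UDUDUD: M=77.9796, payoff=0.0000, prob=0.011401
DUUDUD: M=77.9796, payoff=0.0000, prob=0.011401
UUUDUD: M=112.8411, payoff=28.9449, prob=0.021925
DDDUUD: M=53.8884, payoff=0.0000, prob=0.005929
UDDUUD: M=77.9796, payoff=0.0000, prob=0.011401
DUDUUD: M=77.9796, payoff=0.0000, prob=0.011401
UUDUUD: M=112.8411, payoff=28.9449, prob=0.021925
DDUUUD: M=77.9796, payoff=0.0000, prob=0.011401
UDUUUD: M=112.8411, payoff=28.9449, prob=0.021925
DUUUUD: M=112.8411, payoff=28.9449, prob=0.021925
UUUUUD: M=163.2877, payoff=0.0000, prob=0.042164
DDDDDU: M=49.3000, payoff=0.0000, prob=0.003083
UDDDDU: M=71.3400, payoff=0.0000, prob=0.005929
DUDDDU: M=60.6390, payoff=0.0000, prob=0.005929
UUDDDU: M=87.7482, payoff=0.0000, prob=0.011401
DDUDDU: M=51.5431, payoff=0.0000, prob=0.005929
UDUDDU: M=74.5860, payoff=0.0000, prob=0.011401
DUUDDU: M=74.5860, payoff=0.0000, prob=0.011401
UUUDDU: M=107.9303, payoff=28.9449, prob=0.021925
DDDUDU: M=49.3000, payoff=0.0000, prob=0.005929
UDDUDU: M=71.3400, payoff=0.0000, prob=0.011401
DUDUDU: M=66.2827, payoff=0.0000, prob=0.011401
UUDUDU: M=95.9149, payoff=28.9449, prob=0.021925
DDUUDU: M=66.2827, payoff=0.0000, prob=0.011401
UDUUDU: M=95.9149, payoff=28.9449, prob=0.021925
DUUUDU: M=95.9149, payoff=28.9449, prob=0.021925
UUUUDU: M=138.7946, payoff=71.8246, prob=0.042164
DDDDUU: M=49.3000, payoff=0.0000, prob=0.005929
UDDDUU: M=71.3400, payoff=0.0000, prob=0.011401
DUDDUU: M=66.2827, payoff=0.0000, prob=0.011401
UUDDUU: M=95.9149, payoff=28.9449, prob=0.021925
DDUDUU: M=66.2827, payoff=0.0000, prob=0.011401
UDUDUU: M=95.9149, payoff=28.9449, prob=0.021925
DUUDUU: M=95.9149, payoff=28.9449, prob=0.021925
UUUDUU: M=138.7946, payoff=71.8246, prob=0.042164
DDDUUU: M=66.2827, payoff=0.0000, prob=0.011401
UDDUUU: M=95.9149, payoff=28.9449, prob=0.021925
DUDUUU: M=95.9149, payoff=28.9449, prob=0.021925
UUDUUU: M=138.7946, payoff=71.8246, prob=0.042164
DDUUUU: M=95.9149, payoff=28.9449, prob=0.021925
UDUUUU: M=138.7946, payoff=71.8246, prob=0.042164
DUUUUU: M=138.7946, payoff=71.8246, prob=0.042164
UUUUUU: M=200.8439, payoff=0.0000, prob=0.081085
Price = Σ prob·payoff / R^6 = 24.661448 / 1.771561 = 13.9207

price = 13.9207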